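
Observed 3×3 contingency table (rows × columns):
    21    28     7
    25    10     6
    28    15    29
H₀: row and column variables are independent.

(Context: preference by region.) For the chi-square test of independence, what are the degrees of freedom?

degrees of freedom = 4

df = (r−1)(c−1) = (3−1)·(3−1) = 4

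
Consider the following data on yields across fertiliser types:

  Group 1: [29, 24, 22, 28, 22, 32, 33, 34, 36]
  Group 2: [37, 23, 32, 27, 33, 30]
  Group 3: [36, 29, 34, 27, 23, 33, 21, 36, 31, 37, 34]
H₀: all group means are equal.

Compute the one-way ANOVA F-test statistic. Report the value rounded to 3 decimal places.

Group means [28.89, 30.33, 31.00], grand mean 30.115
SSB = Σnᵢ(x̄ᵢ−x̄)² = 22.432; SSW = ΣΣ(x−x̄ᵢ)² = 634.222
MSB = 22.432/2 = 11.2158; MSW = 634.222/23 = 27.5749
F = MSB/MSW = 0.4067
df = (2, 23)

test statistic = 0.407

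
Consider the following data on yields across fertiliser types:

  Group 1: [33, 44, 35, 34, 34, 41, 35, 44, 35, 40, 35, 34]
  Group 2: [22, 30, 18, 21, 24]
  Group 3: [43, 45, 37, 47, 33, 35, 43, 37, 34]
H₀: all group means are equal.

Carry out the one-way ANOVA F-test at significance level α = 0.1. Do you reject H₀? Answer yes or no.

Group means [37.00, 23.00, 39.33], grand mean 35.115
SSB = Σnᵢ(x̄ᵢ−x̄)² = 936.654; SSW = ΣΣ(x−x̄ᵢ)² = 478.000
MSB = 936.654/2 = 468.3269; MSW = 478.000/23 = 20.7826
F = MSB/MSW = 22.5346
df = (2, 23)
p-value (upper-tail) = 0.00000
At α=0.1: p < α → reject H₀

reject H₀: yes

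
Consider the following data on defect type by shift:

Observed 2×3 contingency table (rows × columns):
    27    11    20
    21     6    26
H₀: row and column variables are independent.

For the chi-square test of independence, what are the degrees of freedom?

degrees of freedom = 2

df = (r−1)(c−1) = (2−1)·(3−1) = 2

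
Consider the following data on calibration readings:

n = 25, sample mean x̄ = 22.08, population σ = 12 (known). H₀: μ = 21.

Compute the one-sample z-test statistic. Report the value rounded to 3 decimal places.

test statistic = 0.450

SE = σ/√n = 12/√25 = 2.4000
z = (x̄−μ₀)/SE = (22.08−21)/2.4000 = 0.4500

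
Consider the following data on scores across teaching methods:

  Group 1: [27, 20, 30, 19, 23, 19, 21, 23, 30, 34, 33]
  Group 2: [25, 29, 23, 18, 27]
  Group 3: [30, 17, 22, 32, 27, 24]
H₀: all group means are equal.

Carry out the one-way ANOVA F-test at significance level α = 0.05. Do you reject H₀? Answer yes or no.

reject H₀: no

Group means [25.36, 24.40, 25.33], grand mean 25.136
SSB = Σnᵢ(x̄ᵢ−x̄)² = 3.512; SSW = ΣΣ(x−x̄ᵢ)² = 541.079
MSB = 3.512/2 = 1.7561; MSW = 541.079/19 = 28.4778
F = MSB/MSW = 0.0617
df = (2, 19)
p-value (upper-tail) = 0.94039
At α=0.05: p ≥ α → fail to reject H₀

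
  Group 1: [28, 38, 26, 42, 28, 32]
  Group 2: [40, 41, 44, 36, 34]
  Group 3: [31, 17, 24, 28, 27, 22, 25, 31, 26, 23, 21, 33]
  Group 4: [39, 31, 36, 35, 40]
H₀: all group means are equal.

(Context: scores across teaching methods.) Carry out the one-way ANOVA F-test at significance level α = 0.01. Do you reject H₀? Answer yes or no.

reject H₀: yes

Group means [32.33, 39.00, 25.67, 36.20], grand mean 31.357
SSB = Σnᵢ(x̄ᵢ−x̄)² = 803.629; SSW = ΣΣ(x−x̄ᵢ)² = 556.800
MSB = 803.629/3 = 267.8762; MSW = 556.800/24 = 23.2000
F = MSB/MSW = 11.5464
df = (3, 24)
p-value (upper-tail) = 0.00007
At α=0.01: p < α → reject H₀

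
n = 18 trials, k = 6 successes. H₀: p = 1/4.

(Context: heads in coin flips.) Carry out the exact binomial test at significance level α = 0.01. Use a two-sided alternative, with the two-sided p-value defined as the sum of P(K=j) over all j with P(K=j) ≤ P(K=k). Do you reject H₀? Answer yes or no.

Exact binomial: n=18, k=6, p₀=1/4=0.2500
P(X=j) = C(n,j)·p₀^j·(1−p₀)^(n−j); p = Σ P(X=j) over j with P(X=j) ≤ P(X=6)
p-value (two-sided) = 0.41785
At α=0.01: p ≥ α → fail to reject H₀

reject H₀: no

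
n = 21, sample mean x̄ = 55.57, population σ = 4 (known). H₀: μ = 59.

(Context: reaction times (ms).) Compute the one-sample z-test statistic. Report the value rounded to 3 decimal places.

SE = σ/√n = 4/√21 = 0.8729
z = (x̄−μ₀)/SE = (55.57−59)/0.8729 = -3.9296

test statistic = -3.930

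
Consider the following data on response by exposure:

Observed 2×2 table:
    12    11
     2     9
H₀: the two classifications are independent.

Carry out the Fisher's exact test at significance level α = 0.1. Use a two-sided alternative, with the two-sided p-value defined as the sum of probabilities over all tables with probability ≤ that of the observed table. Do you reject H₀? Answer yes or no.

reject H₀: yes

Margins: r₁=23, r₂=11, c₁=14, c₂=20, n=34
p_obs = C(23,12)·C(11,2)/C(34,14); sum pmf over tables with pmf ≤ p_obs
p-value (two-sided) = 0.07642
At α=0.1: p < α → reject H₀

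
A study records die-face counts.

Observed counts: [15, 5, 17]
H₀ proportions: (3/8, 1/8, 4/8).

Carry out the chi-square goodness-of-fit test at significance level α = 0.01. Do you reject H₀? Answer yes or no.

n = 37; E_i = n·p_i = [13.88, 4.62, 18.50]
χ² = (15−13.88)²/13.88 + (5−4.62)²/4.62 + (17−18.50)²/18.50 = 0.2432
df = 2
p-value (upper-tail) = 0.88548
At α=0.01: p ≥ α → fail to reject H₀

reject H₀: no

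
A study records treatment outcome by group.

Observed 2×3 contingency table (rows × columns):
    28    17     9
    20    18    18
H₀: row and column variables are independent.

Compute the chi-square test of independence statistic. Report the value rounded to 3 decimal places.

Row totals [54, 56], col totals [48, 35, 27], n=110
χ² = (28−23.56)²/23.56 + (17−17.18)²/17.18 + (9−13.25)²/13.25 + (20−24.44)²/24.44 + (18−17.82)²/17.82 + (18−13.75)²/13.75 = 4.3270
df = 2

test statistic = 4.327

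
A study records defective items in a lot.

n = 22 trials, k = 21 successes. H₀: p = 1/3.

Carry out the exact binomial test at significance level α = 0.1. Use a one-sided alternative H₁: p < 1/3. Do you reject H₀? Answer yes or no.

Exact binomial: n=22, k=21, p₀=1/3=0.3333
P(X≤21) from Σ C(n,i)·p₀^i·(1−p₀)^(n−i)
p-value (one-sided, H₁ less) = 1.00000
At α=0.1: p ≥ α → fail to reject H₀

reject H₀: no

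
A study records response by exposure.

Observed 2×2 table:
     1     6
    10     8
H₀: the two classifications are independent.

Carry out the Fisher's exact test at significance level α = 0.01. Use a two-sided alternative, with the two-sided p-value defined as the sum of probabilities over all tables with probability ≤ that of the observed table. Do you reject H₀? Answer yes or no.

Margins: r₁=7, r₂=18, c₁=11, c₂=14, n=25
p_obs = C(7,1)·C(18,10)/C(25,11); sum pmf over tables with pmf ≤ p_obs
p-value (two-sided) = 0.09000
At α=0.01: p ≥ α → fail to reject H₀

reject H₀: no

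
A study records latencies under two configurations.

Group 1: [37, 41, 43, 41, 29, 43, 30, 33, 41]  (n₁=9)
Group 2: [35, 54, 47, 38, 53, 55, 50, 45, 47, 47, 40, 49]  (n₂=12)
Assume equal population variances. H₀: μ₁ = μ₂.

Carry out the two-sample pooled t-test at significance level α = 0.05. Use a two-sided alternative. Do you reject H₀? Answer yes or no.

reject H₀: yes

x̄₁=37.556, s₁=5.548, n₁=9
x̄₂=46.667, s₂=6.315, n₂=12
s_p² = [8·5.548² + 11·6.315²]/19 = 36.0468
SE = √(s_p²·(1/9+1/12)) = 2.6475
t = (37.556−46.667)/2.6475 = -3.4414
df = 19
p-value (two-sided) = 0.00274
At α=0.05: p < α → reject H₀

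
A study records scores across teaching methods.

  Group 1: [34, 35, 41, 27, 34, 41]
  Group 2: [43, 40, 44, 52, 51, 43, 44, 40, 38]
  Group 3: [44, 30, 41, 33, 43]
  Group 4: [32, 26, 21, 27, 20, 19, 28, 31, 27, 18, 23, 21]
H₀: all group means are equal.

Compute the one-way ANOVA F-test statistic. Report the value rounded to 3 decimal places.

Group means [35.33, 43.89, 38.20, 24.42], grand mean 34.094
SSB = Σnᵢ(x̄ᵢ−x̄)² = 2080.780; SSW = ΣΣ(x−x̄ᵢ)² = 723.939
MSB = 2080.780/3 = 693.5933; MSW = 723.939/28 = 25.8550
F = MSB/MSW = 26.8263
df = (3, 28)

test statistic = 26.826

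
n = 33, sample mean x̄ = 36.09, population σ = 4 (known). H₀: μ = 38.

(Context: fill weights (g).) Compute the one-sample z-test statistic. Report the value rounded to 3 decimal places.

test statistic = -2.743

SE = σ/√n = 4/√33 = 0.6963
z = (x̄−μ₀)/SE = (36.09−38)/0.6963 = -2.7430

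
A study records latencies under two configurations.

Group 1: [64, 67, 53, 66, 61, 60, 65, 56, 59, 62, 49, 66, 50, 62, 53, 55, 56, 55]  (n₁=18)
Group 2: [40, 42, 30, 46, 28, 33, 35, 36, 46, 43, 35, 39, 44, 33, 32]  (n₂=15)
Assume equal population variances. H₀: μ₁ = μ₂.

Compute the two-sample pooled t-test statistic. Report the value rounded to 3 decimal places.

test statistic = 10.622

x̄₁=58.833, s₁=5.680, n₁=18
x̄₂=37.467, s₂=5.842, n₂=15
s_p² = [17·5.680² + 14·5.842²]/31 = 33.1043
SE = √(s_p²·(1/18+1/15)) = 2.0115
t = (58.833−37.467)/2.0115 = 10.6223
df = 31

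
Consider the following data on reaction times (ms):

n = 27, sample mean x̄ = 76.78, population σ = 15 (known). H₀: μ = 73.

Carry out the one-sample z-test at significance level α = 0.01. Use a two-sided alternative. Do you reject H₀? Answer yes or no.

SE = σ/√n = 15/√27 = 2.8868
z = (x̄−μ₀)/SE = (76.78−73)/2.8868 = 1.3094
p-value (two-sided) = 0.19039
At α=0.01: p ≥ α → fail to reject H₀

reject H₀: no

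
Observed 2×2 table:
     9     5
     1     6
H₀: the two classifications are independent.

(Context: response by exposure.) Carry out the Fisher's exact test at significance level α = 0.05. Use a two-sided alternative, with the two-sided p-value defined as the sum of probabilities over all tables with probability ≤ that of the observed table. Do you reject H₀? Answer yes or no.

Margins: r₁=14, r₂=7, c₁=10, c₂=11, n=21
p_obs = C(14,9)·C(7,1)/C(21,10); sum pmf over tables with pmf ≤ p_obs
p-value (two-sided) = 0.06347
At α=0.05: p ≥ α → fail to reject H₀

reject H₀: no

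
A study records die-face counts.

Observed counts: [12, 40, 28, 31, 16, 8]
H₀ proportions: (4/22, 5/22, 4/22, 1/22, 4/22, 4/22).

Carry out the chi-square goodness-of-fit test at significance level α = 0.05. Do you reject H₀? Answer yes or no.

n = 135; E_i = n·p_i = [24.55, 30.68, 24.55, 6.14, 24.55, 24.55]
χ² = (12−24.55)²/24.55 + (40−30.68)²/30.68 + (28−24.55)²/24.55 + (31−6.14)²/6.14 + (16−24.55)²/24.55 + (8−24.55)²/24.55 = 124.6000
df = 5
p-value (upper-tail) = 0.00000
At α=0.05: p < α → reject H₀

reject H₀: yes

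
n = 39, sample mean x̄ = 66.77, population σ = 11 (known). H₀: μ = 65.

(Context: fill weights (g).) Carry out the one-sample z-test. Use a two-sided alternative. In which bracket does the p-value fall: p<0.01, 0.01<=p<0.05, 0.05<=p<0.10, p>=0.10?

SE = σ/√n = 11/√39 = 1.7614
z = (x̄−μ₀)/SE = (66.77−65)/1.7614 = 1.0049
p-value (two-sided) = 0.31496
→ bracket: p>=0.10

p-value bracket: p>=0.10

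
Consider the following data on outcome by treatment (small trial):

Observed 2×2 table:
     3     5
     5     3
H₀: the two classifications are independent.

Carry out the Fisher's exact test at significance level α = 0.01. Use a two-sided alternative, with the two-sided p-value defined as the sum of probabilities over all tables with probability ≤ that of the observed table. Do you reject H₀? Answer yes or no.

reject H₀: no

Margins: r₁=8, r₂=8, c₁=8, c₂=8, n=16
p_obs = C(8,3)·C(8,5)/C(16,8); sum pmf over tables with pmf ≤ p_obs
p-value (two-sided) = 0.61927
At α=0.01: p ≥ α → fail to reject H₀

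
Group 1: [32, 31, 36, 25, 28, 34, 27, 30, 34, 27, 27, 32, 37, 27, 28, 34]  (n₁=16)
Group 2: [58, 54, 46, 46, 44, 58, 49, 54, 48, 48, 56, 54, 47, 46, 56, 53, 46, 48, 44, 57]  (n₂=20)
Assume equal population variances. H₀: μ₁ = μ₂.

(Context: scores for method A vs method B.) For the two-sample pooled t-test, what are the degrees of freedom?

degrees of freedom = 34

df = n₁ + n₂ − 2 = 16 + 20 − 2 = 34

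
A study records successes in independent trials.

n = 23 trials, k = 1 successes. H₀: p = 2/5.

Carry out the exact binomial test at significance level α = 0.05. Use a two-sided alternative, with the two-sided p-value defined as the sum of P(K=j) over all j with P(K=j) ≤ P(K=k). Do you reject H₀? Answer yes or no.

Exact binomial: n=23, k=1, p₀=2/5=0.4000
P(X=j) = C(n,j)·p₀^j·(1−p₀)^(n−j); p = Σ P(X=j) over j with P(X=j) ≤ P(X=1)
p-value (two-sided) = 0.00017
At α=0.05: p < α → reject H₀

reject H₀: yes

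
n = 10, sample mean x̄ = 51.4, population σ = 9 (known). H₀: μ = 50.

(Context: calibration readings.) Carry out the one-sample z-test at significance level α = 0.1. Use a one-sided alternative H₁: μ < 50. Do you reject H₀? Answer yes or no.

reject H₀: no

SE = σ/√n = 9/√10 = 2.8460
z = (x̄−μ₀)/SE = (51.4−50)/2.8460 = 0.4919
p-value (one-sided, H₁ less) = 0.68861
At α=0.1: p ≥ α → fail to reject H₀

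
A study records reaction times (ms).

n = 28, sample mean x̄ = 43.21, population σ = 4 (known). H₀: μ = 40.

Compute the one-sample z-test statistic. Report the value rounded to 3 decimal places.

test statistic = 4.246

SE = σ/√n = 4/√28 = 0.7559
z = (x̄−μ₀)/SE = (43.21−40)/0.7559 = 4.2464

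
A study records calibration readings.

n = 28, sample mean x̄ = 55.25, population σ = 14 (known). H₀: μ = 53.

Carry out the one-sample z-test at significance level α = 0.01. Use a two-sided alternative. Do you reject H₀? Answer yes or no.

SE = σ/√n = 14/√28 = 2.6458
z = (x̄−μ₀)/SE = (55.25−53)/2.6458 = 0.8504
p-value (two-sided) = 0.39509
At α=0.01: p ≥ α → fail to reject H₀

reject H₀: no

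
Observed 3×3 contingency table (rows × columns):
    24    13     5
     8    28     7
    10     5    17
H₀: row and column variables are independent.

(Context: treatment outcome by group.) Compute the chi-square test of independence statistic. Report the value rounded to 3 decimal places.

test statistic = 36.087

Row totals [42, 43, 32], col totals [42, 46, 29], n=117
χ² = (24−15.08)²/15.08 + (13−16.51)²/16.51 + (5−10.41)²/10.41 + (8−15.44)²/15.44 + (28−16.91)²/16.91 + (7−10.66)²/10.66 + (10−11.49)²/11.49 + (5−12.58)²/12.58 + (17−7.93)²/7.93 = 36.0866
df = 4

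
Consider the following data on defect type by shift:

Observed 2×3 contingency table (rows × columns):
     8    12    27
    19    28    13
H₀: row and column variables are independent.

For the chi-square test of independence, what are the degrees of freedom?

df = (r−1)(c−1) = (2−1)·(3−1) = 2

degrees of freedom = 2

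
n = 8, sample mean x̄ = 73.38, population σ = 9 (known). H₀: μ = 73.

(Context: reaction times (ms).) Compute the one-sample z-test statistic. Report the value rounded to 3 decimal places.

SE = σ/√n = 9/√8 = 3.1820
z = (x̄−μ₀)/SE = (73.38−73)/3.1820 = 0.1194

test statistic = 0.119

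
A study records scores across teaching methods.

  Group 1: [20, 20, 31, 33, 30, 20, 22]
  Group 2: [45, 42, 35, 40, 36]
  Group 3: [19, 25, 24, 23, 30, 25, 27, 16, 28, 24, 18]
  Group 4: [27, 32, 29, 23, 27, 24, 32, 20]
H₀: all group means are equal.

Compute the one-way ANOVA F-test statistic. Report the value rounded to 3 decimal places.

Group means [25.14, 39.60, 23.55, 26.75], grand mean 27.323
SSB = Σnᵢ(x̄ᵢ−x̄)² = 946.490; SSW = ΣΣ(x−x̄ᵢ)² = 592.284
MSB = 946.490/3 = 315.4966; MSW = 592.284/27 = 21.9365
F = MSB/MSW = 14.3823
df = (3, 27)

test statistic = 14.382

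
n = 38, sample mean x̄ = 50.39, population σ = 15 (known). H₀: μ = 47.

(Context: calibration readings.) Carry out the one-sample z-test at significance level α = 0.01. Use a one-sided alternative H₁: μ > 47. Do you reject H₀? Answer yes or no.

SE = σ/√n = 15/√38 = 2.4333
z = (x̄−μ₀)/SE = (50.39−47)/2.4333 = 1.3932
p-value (one-sided, H₁ greater) = 0.08179
At α=0.01: p ≥ α → fail to reject H₀

reject H₀: no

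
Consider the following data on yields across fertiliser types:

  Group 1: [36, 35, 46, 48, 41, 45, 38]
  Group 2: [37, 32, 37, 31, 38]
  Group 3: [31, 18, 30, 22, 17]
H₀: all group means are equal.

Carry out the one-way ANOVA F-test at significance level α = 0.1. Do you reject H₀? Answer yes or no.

reject H₀: yes

Group means [41.29, 35.00, 23.60], grand mean 34.235
SSB = Σnᵢ(x̄ᵢ−x̄)² = 916.430; SSW = ΣΣ(x−x̄ᵢ)² = 374.629
MSB = 916.430/2 = 458.2151; MSW = 374.629/14 = 26.7592
F = MSB/MSW = 17.1237
df = (2, 14)
p-value (upper-tail) = 0.00017
At α=0.1: p < α → reject H₀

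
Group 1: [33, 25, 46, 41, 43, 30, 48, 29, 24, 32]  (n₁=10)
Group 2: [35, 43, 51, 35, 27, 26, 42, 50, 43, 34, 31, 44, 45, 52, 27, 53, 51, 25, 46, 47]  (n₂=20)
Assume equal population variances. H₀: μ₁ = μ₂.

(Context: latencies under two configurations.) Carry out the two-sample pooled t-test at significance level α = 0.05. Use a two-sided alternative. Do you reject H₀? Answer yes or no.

x̄₁=35.100, s₁=8.724, n₁=10
x̄₂=40.350, s₂=9.533, n₂=20
s_p² = [9·8.724² + 19·9.533²]/28 = 86.1232
SE = √(s_p²·(1/10+1/20)) = 3.5942
t = (35.100−40.350)/3.5942 = -1.4607
df = 28
p-value (two-sided) = 0.15524
At α=0.05: p ≥ α → fail to reject H₀

reject H₀: no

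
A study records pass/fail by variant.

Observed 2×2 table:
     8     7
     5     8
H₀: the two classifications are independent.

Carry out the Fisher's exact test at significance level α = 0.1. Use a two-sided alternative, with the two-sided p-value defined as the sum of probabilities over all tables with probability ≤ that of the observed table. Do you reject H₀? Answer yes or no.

Margins: r₁=15, r₂=13, c₁=13, c₂=15, n=28
p_obs = C(15,8)·C(13,5)/C(28,13); sum pmf over tables with pmf ≤ p_obs
p-value (two-sided) = 0.47570
At α=0.1: p ≥ α → fail to reject H₀

reject H₀: no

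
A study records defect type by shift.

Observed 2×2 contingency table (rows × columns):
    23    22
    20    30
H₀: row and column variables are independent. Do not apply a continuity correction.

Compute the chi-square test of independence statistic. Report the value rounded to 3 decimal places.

Row totals [45, 50], col totals [43, 52], n=95
χ² = (23−20.37)²/20.37 + (22−24.63)²/24.63 + (20−22.63)²/22.63 + (30−27.37)²/27.37 = 1.1802
df = 1

test statistic = 1.180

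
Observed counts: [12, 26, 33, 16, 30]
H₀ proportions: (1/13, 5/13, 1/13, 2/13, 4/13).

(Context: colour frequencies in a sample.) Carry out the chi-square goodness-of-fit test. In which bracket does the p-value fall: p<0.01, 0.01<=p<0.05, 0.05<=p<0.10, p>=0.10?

n = 117; E_i = n·p_i = [9.00, 45.00, 9.00, 18.00, 36.00]
χ² = (12−9.00)²/9.00 + (26−45.00)²/45.00 + (33−9.00)²/9.00 + (16−18.00)²/18.00 + (30−36.00)²/36.00 = 74.2444
df = 4
p-value (upper-tail) = 0.00000
→ bracket: p<0.01

p-value bracket: p<0.01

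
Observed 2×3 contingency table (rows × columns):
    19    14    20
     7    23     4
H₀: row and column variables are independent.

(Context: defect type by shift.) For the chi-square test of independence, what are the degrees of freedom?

df = (r−1)(c−1) = (2−1)·(3−1) = 2

degrees of freedom = 2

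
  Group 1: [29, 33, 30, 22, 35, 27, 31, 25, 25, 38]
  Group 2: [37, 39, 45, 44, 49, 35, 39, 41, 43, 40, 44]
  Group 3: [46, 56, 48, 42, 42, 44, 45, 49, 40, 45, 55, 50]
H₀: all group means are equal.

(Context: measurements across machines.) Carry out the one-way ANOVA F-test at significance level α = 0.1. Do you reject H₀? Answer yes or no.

Group means [29.50, 41.45, 46.83], grand mean 39.788
SSB = Σnᵢ(x̄ᵢ−x̄)² = 1684.621; SSW = ΣΣ(x−x̄ᵢ)² = 656.894
MSB = 1684.621/2 = 842.3106; MSW = 656.894/30 = 21.8965
F = MSB/MSW = 38.4679
df = (2, 30)
p-value (upper-tail) = 0.00000
At α=0.1: p < α → reject H₀

reject H₀: yes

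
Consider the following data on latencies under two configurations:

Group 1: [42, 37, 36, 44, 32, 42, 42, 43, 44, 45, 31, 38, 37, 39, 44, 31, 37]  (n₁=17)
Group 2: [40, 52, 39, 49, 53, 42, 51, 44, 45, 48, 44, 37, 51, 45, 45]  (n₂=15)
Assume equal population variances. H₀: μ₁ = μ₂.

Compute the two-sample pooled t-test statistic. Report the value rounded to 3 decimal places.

x̄₁=39.059, s₁=4.697, n₁=17
x̄₂=45.667, s₂=4.923, n₂=15
s_p² = [16·4.697² + 14·4.923²]/30 = 23.0758
SE = √(s_p²·(1/17+1/15)) = 1.7017
t = (39.059−45.667)/1.7017 = -3.8831
df = 30

test statistic = -3.883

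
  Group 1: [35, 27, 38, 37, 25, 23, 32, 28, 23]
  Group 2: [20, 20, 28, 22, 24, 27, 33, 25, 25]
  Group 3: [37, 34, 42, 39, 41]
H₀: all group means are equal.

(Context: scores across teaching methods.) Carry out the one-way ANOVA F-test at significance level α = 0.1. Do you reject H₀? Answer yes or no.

Group means [29.78, 24.89, 38.60], grand mean 29.783
SSB = Σnᵢ(x̄ᵢ−x̄)² = 604.269; SSW = ΣΣ(x−x̄ᵢ)² = 455.644
MSB = 604.269/2 = 302.1343; MSW = 455.644/20 = 22.7822
F = MSB/MSW = 13.2618
df = (2, 20)
p-value (upper-tail) = 0.00022
At α=0.1: p < α → reject H₀

reject H₀: yes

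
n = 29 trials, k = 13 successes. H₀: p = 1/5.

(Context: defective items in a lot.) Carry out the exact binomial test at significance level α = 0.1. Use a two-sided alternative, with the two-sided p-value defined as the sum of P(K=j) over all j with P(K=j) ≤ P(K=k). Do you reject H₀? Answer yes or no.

reject H₀: yes

Exact binomial: n=29, k=13, p₀=1/5=0.2000
P(X=j) = C(n,j)·p₀^j·(1−p₀)^(n−j); p = Σ P(X=j) over j with P(X=j) ≤ P(X=13)
p-value (two-sided) = 0.00370
At α=0.1: p < α → reject H₀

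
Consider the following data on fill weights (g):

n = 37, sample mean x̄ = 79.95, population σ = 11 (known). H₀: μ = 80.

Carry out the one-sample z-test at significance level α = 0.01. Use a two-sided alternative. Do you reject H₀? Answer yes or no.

SE = σ/√n = 11/√37 = 1.8084
z = (x̄−μ₀)/SE = (79.95−80)/1.8084 = -0.0276
p-value (two-sided) = 0.97794
At α=0.01: p ≥ α → fail to reject H₀

reject H₀: no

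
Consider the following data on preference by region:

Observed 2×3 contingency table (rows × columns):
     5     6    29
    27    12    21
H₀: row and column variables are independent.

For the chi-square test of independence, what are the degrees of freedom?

degrees of freedom = 2

df = (r−1)(c−1) = (2−1)·(3−1) = 2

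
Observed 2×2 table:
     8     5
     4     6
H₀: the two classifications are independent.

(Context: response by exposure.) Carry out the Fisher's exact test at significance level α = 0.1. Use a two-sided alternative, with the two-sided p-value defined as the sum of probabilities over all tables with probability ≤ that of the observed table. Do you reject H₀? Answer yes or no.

Margins: r₁=13, r₂=10, c₁=12, c₂=11, n=23
p_obs = C(13,8)·C(10,4)/C(23,12); sum pmf over tables with pmf ≤ p_obs
p-value (two-sided) = 0.41365
At α=0.1: p ≥ α → fail to reject H₀

reject H₀: no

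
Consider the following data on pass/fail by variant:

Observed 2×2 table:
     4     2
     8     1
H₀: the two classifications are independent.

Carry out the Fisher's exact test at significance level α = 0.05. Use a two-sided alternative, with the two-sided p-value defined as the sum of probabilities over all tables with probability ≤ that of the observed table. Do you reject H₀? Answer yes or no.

Margins: r₁=6, r₂=9, c₁=12, c₂=3, n=15
p_obs = C(6,4)·C(9,8)/C(15,12); sum pmf over tables with pmf ≤ p_obs
p-value (two-sided) = 0.52527
At α=0.05: p ≥ α → fail to reject H₀

reject H₀: no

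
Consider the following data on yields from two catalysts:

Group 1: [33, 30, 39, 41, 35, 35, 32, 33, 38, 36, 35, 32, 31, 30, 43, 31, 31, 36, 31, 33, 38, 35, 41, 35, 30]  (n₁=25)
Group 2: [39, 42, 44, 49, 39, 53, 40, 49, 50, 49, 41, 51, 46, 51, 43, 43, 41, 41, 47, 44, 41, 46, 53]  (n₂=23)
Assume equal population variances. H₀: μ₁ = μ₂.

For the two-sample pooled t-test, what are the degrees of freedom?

degrees of freedom = 46

df = n₁ + n₂ − 2 = 25 + 23 − 2 = 46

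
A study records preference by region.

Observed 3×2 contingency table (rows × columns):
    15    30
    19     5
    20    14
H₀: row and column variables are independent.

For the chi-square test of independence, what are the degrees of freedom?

degrees of freedom = 2

df = (r−1)(c−1) = (3−1)·(2−1) = 2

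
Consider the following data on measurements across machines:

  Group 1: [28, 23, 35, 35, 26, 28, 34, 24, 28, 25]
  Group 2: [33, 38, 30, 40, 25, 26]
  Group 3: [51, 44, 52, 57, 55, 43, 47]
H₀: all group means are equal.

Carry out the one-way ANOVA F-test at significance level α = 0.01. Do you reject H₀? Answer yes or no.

reject H₀: yes

Group means [28.60, 32.00, 49.86], grand mean 35.957
SSB = Σnᵢ(x̄ᵢ−x̄)² = 1987.699; SSW = ΣΣ(x−x̄ᵢ)² = 547.257
MSB = 1987.699/2 = 993.8497; MSW = 547.257/20 = 27.3629
F = MSB/MSW = 36.3211
df = (2, 20)
p-value (upper-tail) = 0.00000
At α=0.01: p < α → reject H₀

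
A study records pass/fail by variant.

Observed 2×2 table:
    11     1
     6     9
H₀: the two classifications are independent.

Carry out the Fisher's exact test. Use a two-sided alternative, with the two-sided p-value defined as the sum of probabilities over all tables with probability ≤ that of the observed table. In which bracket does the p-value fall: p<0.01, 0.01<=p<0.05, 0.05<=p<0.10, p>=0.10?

p-value bracket: 0.01<=p<0.05

Margins: r₁=12, r₂=15, c₁=17, c₂=10, n=27
p_obs = C(12,11)·C(15,6)/C(27,17); sum pmf over tables with pmf ≤ p_obs
p-value (two-sided) = 0.01404
→ bracket: 0.01<=p<0.05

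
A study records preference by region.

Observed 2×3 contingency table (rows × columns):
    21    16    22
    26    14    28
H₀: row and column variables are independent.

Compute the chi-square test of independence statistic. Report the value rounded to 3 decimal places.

test statistic = 0.751

Row totals [59, 68], col totals [47, 30, 50], n=127
χ² = (21−21.83)²/21.83 + (16−13.94)²/13.94 + (22−23.23)²/23.23 + (26−25.17)²/25.17 + (14−16.06)²/16.06 + (28−26.77)²/26.77 = 0.7512
df = 2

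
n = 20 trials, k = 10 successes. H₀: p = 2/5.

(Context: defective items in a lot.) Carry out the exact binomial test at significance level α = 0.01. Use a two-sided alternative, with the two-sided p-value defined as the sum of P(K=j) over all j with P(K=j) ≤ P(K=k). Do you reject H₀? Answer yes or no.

reject H₀: no

Exact binomial: n=20, k=10, p₀=2/5=0.4000
P(X=j) = C(n,j)·p₀^j·(1−p₀)^(n−j); p = Σ P(X=j) over j with P(X=j) ≤ P(X=10)
p-value (two-sided) = 0.37026
At α=0.01: p ≥ α → fail to reject H₀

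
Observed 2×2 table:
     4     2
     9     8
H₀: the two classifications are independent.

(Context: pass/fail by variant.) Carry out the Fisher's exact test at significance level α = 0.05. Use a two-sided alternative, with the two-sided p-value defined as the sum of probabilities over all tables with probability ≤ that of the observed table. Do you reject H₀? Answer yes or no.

reject H₀: no

Margins: r₁=6, r₂=17, c₁=13, c₂=10, n=23
p_obs = C(6,4)·C(17,9)/C(23,13); sum pmf over tables with pmf ≤ p_obs
p-value (two-sided) = 0.66002
At α=0.05: p ≥ α → fail to reject H₀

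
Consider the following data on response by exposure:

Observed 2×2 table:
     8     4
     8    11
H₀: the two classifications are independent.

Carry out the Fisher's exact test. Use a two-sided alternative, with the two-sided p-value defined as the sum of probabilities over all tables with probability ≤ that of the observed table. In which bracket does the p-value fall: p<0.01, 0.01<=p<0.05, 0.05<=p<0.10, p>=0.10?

p-value bracket: p>=0.10

Margins: r₁=12, r₂=19, c₁=16, c₂=15, n=31
p_obs = C(12,8)·C(19,8)/C(31,16); sum pmf over tables with pmf ≤ p_obs
p-value (two-sided) = 0.27337
→ bracket: p>=0.10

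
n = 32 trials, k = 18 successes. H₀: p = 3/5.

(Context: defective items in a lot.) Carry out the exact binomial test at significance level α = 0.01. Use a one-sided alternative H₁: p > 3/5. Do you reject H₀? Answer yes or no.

reject H₀: no

Exact binomial: n=32, k=18, p₀=3/5=0.6000
P(X≥18) from Σ C(n,i)·p₀^i·(1−p₀)^(n−i)
p-value (one-sided, H₁ greater) = 0.73238
At α=0.01: p ≥ α → fail to reject H₀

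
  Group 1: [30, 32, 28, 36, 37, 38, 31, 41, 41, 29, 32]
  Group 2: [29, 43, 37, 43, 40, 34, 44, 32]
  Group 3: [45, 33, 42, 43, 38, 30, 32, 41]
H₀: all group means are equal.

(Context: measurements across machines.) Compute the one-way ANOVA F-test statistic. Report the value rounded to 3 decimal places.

test statistic = 1.680

Group means [34.09, 37.75, 38.00], grand mean 36.333
SSB = Σnᵢ(x̄ᵢ−x̄)² = 93.591; SSW = ΣΣ(x−x̄ᵢ)² = 668.409
MSB = 93.591/2 = 46.7955; MSW = 668.409/24 = 27.8504
F = MSB/MSW = 1.6802
df = (2, 24)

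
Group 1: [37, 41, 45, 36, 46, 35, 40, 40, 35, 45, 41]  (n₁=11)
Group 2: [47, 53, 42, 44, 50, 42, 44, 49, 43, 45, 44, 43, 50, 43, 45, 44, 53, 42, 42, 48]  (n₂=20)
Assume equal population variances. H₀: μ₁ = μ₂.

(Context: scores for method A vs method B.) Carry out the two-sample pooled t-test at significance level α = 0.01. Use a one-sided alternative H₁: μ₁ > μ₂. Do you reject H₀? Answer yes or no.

x̄₁=40.091, s₁=4.036, n₁=11
x̄₂=45.650, s₂=3.631, n₂=20
s_p² = [10·4.036² + 19·3.631²]/29 = 14.2572
SE = √(s_p²·(1/11+1/20)) = 1.4174
t = (40.091−45.650)/1.4174 = -3.9221
df = 29
p-value (one-sided, H₁ greater) = 0.99975
At α=0.01: p ≥ α → fail to reject H₀

reject H₀: no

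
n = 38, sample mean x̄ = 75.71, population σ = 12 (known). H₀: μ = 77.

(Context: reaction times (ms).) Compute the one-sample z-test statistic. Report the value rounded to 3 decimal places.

test statistic = -0.663

SE = σ/√n = 12/√38 = 1.9467
z = (x̄−μ₀)/SE = (75.71−77)/1.9467 = -0.6627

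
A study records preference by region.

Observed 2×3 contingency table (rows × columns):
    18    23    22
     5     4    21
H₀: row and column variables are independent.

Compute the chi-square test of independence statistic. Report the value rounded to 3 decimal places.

Row totals [63, 30], col totals [23, 27, 43], n=93
χ² = (18−15.58)²/15.58 + (23−18.29)²/18.29 + (22−29.13)²/29.13 + (5−7.42)²/7.42 + (4−8.71)²/8.71 + (21−13.87)²/13.87 = 10.3328
df = 2

test statistic = 10.333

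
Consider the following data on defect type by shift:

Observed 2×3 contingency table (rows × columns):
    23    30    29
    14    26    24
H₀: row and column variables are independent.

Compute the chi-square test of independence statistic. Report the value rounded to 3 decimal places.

test statistic = 0.739

Row totals [82, 64], col totals [37, 56, 53], n=146
χ² = (23−20.78)²/20.78 + (30−31.45)²/31.45 + (29−29.77)²/29.77 + (14−16.22)²/16.22 + (26−24.55)²/24.55 + (24−23.23)²/23.23 = 0.7387
df = 2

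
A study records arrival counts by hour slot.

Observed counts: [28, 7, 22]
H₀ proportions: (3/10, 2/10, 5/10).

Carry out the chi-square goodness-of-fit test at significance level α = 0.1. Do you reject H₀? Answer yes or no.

n = 57; E_i = n·p_i = [17.10, 11.40, 28.50]
χ² = (28−17.10)²/17.10 + (7−11.40)²/11.40 + (22−28.50)²/28.50 = 10.1287
df = 2
p-value (upper-tail) = 0.00632
At α=0.1: p < α → reject H₀

reject H₀: yes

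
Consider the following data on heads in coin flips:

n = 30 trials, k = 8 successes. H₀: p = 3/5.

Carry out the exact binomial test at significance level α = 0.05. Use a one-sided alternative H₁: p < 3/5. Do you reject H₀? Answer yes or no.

Exact binomial: n=30, k=8, p₀=3/5=0.6000
P(X≤8) from Σ C(n,i)·p₀^i·(1−p₀)^(n−i)
p-value (one-sided, H₁ less) = 0.00022
At α=0.05: p < α → reject H₀

reject H₀: yes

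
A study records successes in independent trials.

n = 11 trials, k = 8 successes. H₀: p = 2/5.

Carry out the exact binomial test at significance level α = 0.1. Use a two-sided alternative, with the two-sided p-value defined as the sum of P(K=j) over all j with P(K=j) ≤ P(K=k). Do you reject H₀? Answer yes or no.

Exact binomial: n=11, k=8, p₀=2/5=0.4000
P(X=j) = C(n,j)·p₀^j·(1−p₀)^(n−j); p = Σ P(X=j) over j with P(X=j) ≤ P(X=8)
p-value (two-sided) = 0.03291
At α=0.1: p < α → reject H₀

reject H₀: yes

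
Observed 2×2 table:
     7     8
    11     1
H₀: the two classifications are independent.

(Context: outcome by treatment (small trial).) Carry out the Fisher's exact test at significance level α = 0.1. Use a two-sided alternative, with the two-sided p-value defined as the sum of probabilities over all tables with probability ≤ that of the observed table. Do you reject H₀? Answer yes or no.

Margins: r₁=15, r₂=12, c₁=18, c₂=9, n=27
p_obs = C(15,7)·C(12,11)/C(27,18); sum pmf over tables with pmf ≤ p_obs
p-value (two-sided) = 0.01918
At α=0.1: p < α → reject H₀

reject H₀: yes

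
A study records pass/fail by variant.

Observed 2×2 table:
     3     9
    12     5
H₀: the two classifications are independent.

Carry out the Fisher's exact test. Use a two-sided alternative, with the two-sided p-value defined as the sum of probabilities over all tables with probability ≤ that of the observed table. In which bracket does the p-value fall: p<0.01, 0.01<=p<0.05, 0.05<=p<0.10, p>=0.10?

p-value bracket: 0.01<=p<0.05

Margins: r₁=12, r₂=17, c₁=15, c₂=14, n=29
p_obs = C(12,3)·C(17,12)/C(29,15); sum pmf over tables with pmf ≤ p_obs
p-value (two-sided) = 0.02533
→ bracket: 0.01<=p<0.05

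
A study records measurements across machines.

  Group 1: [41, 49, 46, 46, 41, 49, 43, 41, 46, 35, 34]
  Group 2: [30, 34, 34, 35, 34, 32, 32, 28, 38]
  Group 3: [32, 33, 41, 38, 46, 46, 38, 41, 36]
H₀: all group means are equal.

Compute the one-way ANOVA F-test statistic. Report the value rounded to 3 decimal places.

Group means [42.82, 33.00, 39.00], grand mean 38.586
SSB = Σnᵢ(x̄ᵢ−x̄)² = 479.398; SSW = ΣΣ(x−x̄ᵢ)² = 525.636
MSB = 479.398/2 = 239.6991; MSW = 525.636/26 = 20.2168
F = MSB/MSW = 11.8564
df = (2, 26)

test statistic = 11.856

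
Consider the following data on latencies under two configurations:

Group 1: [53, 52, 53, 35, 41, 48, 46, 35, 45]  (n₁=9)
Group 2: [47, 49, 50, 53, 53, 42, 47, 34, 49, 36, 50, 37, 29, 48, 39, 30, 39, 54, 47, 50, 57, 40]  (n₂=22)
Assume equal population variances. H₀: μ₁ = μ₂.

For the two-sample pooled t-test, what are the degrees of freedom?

df = n₁ + n₂ − 2 = 9 + 22 − 2 = 29

degrees of freedom = 29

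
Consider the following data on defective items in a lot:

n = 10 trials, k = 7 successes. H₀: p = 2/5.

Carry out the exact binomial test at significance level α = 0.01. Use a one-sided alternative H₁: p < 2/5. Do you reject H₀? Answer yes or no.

reject H₀: no

Exact binomial: n=10, k=7, p₀=2/5=0.4000
P(X≤7) from Σ C(n,i)·p₀^i·(1−p₀)^(n−i)
p-value (one-sided, H₁ less) = 0.98771
At α=0.01: p ≥ α → fail to reject H₀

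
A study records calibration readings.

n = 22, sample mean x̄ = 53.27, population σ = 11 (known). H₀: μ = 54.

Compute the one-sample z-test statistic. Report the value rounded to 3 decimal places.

SE = σ/√n = 11/√22 = 2.3452
z = (x̄−μ₀)/SE = (53.27−54)/2.3452 = -0.3113

test statistic = -0.311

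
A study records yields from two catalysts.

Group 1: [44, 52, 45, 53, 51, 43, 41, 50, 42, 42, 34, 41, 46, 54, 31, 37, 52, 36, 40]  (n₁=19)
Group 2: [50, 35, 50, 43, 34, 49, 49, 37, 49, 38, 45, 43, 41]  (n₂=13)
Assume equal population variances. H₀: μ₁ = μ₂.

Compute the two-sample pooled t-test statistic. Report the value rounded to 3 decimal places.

x̄₁=43.895, s₁=6.765, n₁=19
x̄₂=43.308, s₂=5.907, n₂=13
s_p² = [18·6.765² + 12·5.907²]/30 = 41.4186
SE = √(s_p²·(1/19+1/13)) = 2.3165
t = (43.895−43.308)/2.3165 = 0.2534
df = 30

test statistic = 0.253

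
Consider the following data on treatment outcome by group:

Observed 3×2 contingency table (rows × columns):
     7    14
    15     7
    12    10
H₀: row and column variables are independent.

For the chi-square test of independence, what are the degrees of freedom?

df = (r−1)(c−1) = (3−1)·(2−1) = 2

degrees of freedom = 2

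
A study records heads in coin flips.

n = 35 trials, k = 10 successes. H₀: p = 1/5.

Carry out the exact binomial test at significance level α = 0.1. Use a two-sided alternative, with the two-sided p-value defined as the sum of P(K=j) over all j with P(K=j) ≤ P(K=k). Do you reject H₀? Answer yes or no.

reject H₀: no

Exact binomial: n=35, k=10, p₀=1/5=0.2000
P(X=j) = C(n,j)·p₀^j·(1−p₀)^(n−j); p = Σ P(X=j) over j with P(X=j) ≤ P(X=10)
p-value (two-sided) = 0.20625
At α=0.1: p ≥ α → fail to reject H₀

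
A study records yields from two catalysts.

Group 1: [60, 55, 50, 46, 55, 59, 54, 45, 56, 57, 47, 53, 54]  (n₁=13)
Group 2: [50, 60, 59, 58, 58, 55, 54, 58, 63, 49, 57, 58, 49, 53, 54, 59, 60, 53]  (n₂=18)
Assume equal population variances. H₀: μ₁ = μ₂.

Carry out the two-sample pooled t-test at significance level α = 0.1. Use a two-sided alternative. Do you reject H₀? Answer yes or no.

reject H₀: yes

x̄₁=53.154, s₁=4.811, n₁=13
x̄₂=55.944, s₂=4.036, n₂=18
s_p² = [12·4.811² + 17·4.036²]/29 = 19.1254
SE = √(s_p²·(1/13+1/18)) = 1.5918
t = (53.154−55.944)/1.5918 = -1.7532
df = 29
p-value (two-sided) = 0.09014
At α=0.1: p < α → reject H₀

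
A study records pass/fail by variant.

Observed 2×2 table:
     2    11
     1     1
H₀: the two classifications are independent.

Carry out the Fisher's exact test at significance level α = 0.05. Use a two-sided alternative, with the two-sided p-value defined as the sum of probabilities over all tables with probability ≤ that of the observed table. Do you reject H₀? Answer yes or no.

reject H₀: no

Margins: r₁=13, r₂=2, c₁=3, c₂=12, n=15
p_obs = C(13,2)·C(2,1)/C(15,3); sum pmf over tables with pmf ≤ p_obs
p-value (two-sided) = 0.37143
At α=0.05: p ≥ α → fail to reject H₀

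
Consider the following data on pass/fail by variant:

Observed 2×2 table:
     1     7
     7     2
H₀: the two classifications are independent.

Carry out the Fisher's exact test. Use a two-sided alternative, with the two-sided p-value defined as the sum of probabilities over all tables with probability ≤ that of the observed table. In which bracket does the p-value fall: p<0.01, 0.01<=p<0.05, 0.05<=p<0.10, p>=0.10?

Margins: r₁=8, r₂=9, c₁=8, c₂=9, n=17
p_obs = C(8,1)·C(9,7)/C(17,8); sum pmf over tables with pmf ≤ p_obs
p-value (two-sided) = 0.01522
→ bracket: 0.01<=p<0.05

p-value bracket: 0.01<=p<0.05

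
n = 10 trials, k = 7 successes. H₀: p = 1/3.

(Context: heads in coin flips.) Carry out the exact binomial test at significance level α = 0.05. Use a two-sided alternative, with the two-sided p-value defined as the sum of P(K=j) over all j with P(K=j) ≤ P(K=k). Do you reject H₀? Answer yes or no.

reject H₀: yes

Exact binomial: n=10, k=7, p₀=1/3=0.3333
P(X=j) = C(n,j)·p₀^j·(1−p₀)^(n−j); p = Σ P(X=j) over j with P(X=j) ≤ P(X=7)
p-value (two-sided) = 0.01966
At α=0.05: p < α → reject H₀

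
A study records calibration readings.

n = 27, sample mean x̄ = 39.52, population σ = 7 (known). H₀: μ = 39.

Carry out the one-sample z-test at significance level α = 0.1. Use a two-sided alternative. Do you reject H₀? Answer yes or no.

SE = σ/√n = 7/√27 = 1.3472
z = (x̄−μ₀)/SE = (39.52−39)/1.3472 = 0.3860
p-value (two-sided) = 0.69950
At α=0.1: p ≥ α → fail to reject H₀

reject H₀: no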